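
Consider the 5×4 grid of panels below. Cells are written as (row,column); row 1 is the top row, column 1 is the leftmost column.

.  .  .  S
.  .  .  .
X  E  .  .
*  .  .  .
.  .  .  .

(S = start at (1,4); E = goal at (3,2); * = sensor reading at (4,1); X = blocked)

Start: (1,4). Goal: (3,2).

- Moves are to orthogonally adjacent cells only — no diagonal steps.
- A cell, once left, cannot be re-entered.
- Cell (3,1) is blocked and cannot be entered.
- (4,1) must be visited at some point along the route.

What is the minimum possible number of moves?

10

Any route passes through (4,1) somewhere between (1,4) and (3,2). Summing Manhattan distances along the two legs ((1,4) → (4,1) → (3,2)) gives a lower bound of 6 + 2 = 8 moves.
The shortest route satisfying every rule uses 10 moves: (1,4) → (2,4) → (3,4) → (4,4) → (5,4) → (5,3) → (5,2) → (5,1) → (4,1) → (4,2) → (3,2).
The bound of 8 isn't tight here; checking systematically, no route of length 8 through 9 satisfies every constraint, so 10 is the minimum.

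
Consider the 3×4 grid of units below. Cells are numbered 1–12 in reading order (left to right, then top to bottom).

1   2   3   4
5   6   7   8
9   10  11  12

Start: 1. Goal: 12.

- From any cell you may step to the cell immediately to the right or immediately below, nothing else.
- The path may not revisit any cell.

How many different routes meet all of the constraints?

10

A right/down-only route from 1 to 12 makes exactly 2 down-moves and 3 right-moves in some order.
With no other constraints that would be C(5,2) = 10 routes.
That gives 10 routes.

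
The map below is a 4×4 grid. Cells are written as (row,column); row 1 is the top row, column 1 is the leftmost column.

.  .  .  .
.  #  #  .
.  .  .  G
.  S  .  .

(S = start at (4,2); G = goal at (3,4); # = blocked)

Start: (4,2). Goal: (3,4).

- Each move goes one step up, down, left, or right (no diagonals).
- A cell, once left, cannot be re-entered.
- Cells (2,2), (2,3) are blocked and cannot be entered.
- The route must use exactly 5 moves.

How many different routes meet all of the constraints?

2

Need simple routes of exactly 5 moves from (4,2) to (3,4) (Manhattan distance 3, so 1 moves are spent on a detour and 1 undoing it).
Enumerating: (4,2) (3,2) (3,3) (4,3) (4,4) (3,4) | (4,2) (4,1) (3,1) (3,2) (3,3) (3,4).
That gives 2 routes.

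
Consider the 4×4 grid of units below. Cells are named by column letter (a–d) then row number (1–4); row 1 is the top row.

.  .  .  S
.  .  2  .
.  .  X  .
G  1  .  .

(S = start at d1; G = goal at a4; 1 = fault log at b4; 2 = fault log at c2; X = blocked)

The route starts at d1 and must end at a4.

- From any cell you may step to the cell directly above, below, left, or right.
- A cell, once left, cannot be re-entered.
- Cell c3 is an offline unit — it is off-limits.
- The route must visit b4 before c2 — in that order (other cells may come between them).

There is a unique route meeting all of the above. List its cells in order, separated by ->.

The waypoints must appear in the order b4, c2, with no cell reused.
Route from d1: 3× down (reaching d4), 2× left (reaching b4), 2× up (reaching b2), right to c2, up to c1, 2× left (reaching a1), 3× down (reaching a4) — 14 moves in all.
Check: order respected (1 at step 5, 2 at step 8).

d1 -> d2 -> d3 -> d4 -> c4 -> b4 -> b3 -> b2 -> c2 -> c1 -> b1 -> a1 -> a2 -> a3 -> a4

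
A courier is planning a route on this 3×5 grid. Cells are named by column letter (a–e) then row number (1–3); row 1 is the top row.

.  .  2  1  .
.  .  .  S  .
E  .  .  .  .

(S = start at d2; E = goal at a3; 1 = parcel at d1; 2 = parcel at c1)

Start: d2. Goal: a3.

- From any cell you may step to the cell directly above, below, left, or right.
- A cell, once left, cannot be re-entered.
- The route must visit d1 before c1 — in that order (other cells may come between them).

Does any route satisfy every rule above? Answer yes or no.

yes

One route that works: d2 → d1 → c1 → c2 → c3 → b3 → a3.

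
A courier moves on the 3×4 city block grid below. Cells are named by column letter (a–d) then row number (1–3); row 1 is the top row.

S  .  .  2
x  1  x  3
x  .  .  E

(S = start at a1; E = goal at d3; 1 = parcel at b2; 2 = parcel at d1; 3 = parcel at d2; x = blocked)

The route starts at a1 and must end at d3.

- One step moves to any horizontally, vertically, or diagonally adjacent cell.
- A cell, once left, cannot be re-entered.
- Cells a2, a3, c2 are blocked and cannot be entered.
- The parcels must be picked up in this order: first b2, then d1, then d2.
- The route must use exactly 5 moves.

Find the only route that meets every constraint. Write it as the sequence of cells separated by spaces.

a1 b2 c1 d1 d2 d3

The waypoints must appear in the order b2, d1, d2, with no cell reused.
Route from a1: down-right to b2, up-right to c1, right to d1, 2× down (reaching d3) — 5 moves in all.
Check: order respected (1 at step 1, 2 at step 3, 3 at step 4); 5 moves as required.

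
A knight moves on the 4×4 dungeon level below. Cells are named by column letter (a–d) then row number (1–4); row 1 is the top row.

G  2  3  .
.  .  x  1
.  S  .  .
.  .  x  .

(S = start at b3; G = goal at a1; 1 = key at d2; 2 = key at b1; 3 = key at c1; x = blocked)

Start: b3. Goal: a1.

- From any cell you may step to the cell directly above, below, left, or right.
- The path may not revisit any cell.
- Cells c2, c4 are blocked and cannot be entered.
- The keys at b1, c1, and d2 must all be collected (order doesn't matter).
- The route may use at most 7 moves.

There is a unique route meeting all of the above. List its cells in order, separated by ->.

b3 -> c3 -> d3 -> d2 -> d1 -> c1 -> b1 -> a1

Any route must reach b1, c1, and d2 and still end at a1 within 7 moves, so the order of the required stops is forced.
Route from b3: 2× right (reaching d3), 2× up (reaching d1), 3× left (reaching a1) — 7 moves in all.
Check: all required cells visited; 7 ≤ 7 moves.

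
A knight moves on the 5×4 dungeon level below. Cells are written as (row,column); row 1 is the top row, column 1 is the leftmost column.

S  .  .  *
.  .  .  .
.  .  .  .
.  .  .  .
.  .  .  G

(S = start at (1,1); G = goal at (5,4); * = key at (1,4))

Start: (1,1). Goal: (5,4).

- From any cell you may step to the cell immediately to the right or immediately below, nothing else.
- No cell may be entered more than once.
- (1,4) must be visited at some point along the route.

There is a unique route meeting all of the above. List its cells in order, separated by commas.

(1,1), (1,2), (1,3), (1,4), (2,4), (3,4), (4,4), (5,4)

Moves only go right or down, so the column and row indices never decrease.
Route from (1,1): 3× right (reaching (1,4)), 4× down (reaching (5,4)) — 7 moves in all.
Check: all required cells visited.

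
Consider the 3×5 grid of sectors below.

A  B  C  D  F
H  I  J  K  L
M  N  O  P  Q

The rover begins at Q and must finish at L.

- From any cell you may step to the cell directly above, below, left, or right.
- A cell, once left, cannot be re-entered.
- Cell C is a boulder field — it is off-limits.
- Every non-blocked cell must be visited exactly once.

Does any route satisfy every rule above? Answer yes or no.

yes

One route that works: Q → P → O → N → M → H → A → B → I → J → K → D → F → L.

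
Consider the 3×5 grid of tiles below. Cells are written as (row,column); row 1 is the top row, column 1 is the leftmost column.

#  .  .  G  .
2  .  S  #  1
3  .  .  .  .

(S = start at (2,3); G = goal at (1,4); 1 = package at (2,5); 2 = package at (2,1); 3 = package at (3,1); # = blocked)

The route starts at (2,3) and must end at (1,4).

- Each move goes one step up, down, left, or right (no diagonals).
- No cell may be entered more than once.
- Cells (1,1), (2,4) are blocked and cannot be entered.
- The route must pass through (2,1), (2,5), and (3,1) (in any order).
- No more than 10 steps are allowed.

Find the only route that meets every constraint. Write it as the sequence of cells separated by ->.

Any route must reach (2,1), (2,5), and (3,1) and still end at (1,4) within 10 moves, so the order of the required stops is forced.
Route from (2,3): left 2 to (2,1), down 1 to (3,1), right 4 to (3,5), up 2 to (1,5), left 1 to (1,4) — 10 moves in all.
Check: all required cells visited; 10 ≤ 10 moves.

(2,3) -> (2,2) -> (2,1) -> (3,1) -> (3,2) -> (3,3) -> (3,4) -> (3,5) -> (2,5) -> (1,5) -> (1,4)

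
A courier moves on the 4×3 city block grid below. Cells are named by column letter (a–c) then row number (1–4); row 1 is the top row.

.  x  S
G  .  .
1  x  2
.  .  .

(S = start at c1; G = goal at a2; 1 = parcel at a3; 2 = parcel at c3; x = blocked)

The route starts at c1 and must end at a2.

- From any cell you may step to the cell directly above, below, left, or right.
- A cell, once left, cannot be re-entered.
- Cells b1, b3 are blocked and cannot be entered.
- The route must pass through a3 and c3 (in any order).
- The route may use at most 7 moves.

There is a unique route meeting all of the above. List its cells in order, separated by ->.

Any route must reach a3 and c3 and still end at a2 within 7 moves, so the order of the required stops is forced.
Route from c1: 3× down (reaching c4), 2× left (reaching a4), 2× up (reaching a2) — 7 moves in all.
Check: all required cells visited; 7 ≤ 7 moves.

c1 -> c2 -> c3 -> c4 -> b4 -> a4 -> a3 -> a2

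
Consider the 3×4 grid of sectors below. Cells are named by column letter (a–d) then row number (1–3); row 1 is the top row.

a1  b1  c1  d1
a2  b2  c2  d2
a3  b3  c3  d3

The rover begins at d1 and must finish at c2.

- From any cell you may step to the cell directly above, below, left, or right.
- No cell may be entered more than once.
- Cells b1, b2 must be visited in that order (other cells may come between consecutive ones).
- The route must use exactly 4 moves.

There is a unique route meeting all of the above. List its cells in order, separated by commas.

d1, c1, b1, b2, c2

The waypoints must appear in the order b1, b2, with no cell reused.
Route from d1: 2× left (reaching b1), down to b2, right to c2 — 4 moves in all.
Check: order respected (b1 at step 2, b2 at step 3); 4 moves as required.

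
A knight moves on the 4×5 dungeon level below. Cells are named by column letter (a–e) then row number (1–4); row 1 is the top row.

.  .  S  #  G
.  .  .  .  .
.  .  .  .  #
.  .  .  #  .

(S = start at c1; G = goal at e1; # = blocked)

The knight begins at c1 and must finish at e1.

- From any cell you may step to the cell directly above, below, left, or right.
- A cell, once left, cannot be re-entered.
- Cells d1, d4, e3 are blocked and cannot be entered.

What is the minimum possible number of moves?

The Manhattan distance from c1 to e1 is |1−1| + |3−5| = 2, so at least 2 moves are needed.
That bound ignores the blocked cells. Measuring each leg by the fewest moves that actually steer around them (c1→e1: 4) raises the lower bound to 4.
A route of 4 moves exists: c1 → c2 → d2 → e2 → e1.
Since 4 matches that lower bound, it is optimal.

4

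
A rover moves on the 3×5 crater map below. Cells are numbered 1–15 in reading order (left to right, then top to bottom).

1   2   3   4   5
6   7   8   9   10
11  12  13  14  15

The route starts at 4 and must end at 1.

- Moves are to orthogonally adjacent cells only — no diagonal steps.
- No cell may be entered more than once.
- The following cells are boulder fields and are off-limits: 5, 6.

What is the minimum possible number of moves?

The Manhattan distance from 4 to 1 is |1−1| + |4−1| = 3, so at least 3 moves are needed.
A route of 3 moves achieves this: 4 → 3 → 2 → 1.
Since 3 matches the lower bound, it is optimal.

3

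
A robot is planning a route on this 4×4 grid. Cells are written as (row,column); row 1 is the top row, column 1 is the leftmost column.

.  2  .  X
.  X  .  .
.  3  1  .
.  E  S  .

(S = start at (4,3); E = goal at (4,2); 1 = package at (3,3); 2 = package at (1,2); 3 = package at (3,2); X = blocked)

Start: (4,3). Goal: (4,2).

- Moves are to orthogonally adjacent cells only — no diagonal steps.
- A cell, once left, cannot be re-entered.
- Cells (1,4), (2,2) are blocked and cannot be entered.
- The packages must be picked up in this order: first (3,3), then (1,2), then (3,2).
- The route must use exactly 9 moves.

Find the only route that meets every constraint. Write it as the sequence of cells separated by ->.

(4,3) -> (3,3) -> (2,3) -> (1,3) -> (1,2) -> (1,1) -> (2,1) -> (3,1) -> (3,2) -> (4,2)

The waypoints must appear in the order (3,3), (1,2), (3,2), with no cell reused.
Route from (4,3): 3× up (reaching (1,3)), 2× left (reaching (1,1)), 2× down (reaching (3,1)), right to (3,2), down to (4,2) — 9 moves in all.
Check: order respected (1 at step 1, 2 at step 4, 3 at step 8); 9 moves as required.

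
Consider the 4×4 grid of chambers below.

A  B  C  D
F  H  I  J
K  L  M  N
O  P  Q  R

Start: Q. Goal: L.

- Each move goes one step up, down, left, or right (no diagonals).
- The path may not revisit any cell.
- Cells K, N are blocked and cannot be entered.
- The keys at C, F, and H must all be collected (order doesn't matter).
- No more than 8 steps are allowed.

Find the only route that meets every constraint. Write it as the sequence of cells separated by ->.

Any route must reach C, F, and H and still end at L within 8 moves, so the order of the required stops is forced.
Route from Q: 3× up (reaching C), 2× left (reaching A), down to F, right to H, down to L — 8 moves in all.
Check: all required cells visited; 8 ≤ 8 moves.

Q -> M -> I -> C -> B -> A -> F -> H -> L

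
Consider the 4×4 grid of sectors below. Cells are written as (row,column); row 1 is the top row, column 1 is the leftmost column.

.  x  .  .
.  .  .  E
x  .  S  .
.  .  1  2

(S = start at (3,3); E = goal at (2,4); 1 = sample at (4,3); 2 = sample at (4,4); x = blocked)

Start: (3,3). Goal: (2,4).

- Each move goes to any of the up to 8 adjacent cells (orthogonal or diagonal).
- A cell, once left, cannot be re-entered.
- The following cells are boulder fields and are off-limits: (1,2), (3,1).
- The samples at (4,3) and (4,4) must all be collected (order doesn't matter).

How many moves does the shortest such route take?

Any route passes through (4,3) and (4,4) in some order between (3,3) and (2,4). Summing Chebyshev distances along each leg and taking the cheapest ordering ((3,3) → (4,3) → (4,4) → (2,4)) gives a lower bound of 1 + 1 + 2 = 4 moves.
A route of 4 moves achieves this: (3,3) → (4,3) → (4,4) → (3,4) → (2,4).
Since 4 matches the lower bound, it is optimal.

4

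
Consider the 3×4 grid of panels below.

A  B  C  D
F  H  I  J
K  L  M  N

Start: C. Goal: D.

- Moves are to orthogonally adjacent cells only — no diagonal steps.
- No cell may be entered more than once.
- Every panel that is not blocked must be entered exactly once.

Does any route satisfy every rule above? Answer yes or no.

yes

One route that works: C → I → H → B → A → F → K → L → M → N → J → D.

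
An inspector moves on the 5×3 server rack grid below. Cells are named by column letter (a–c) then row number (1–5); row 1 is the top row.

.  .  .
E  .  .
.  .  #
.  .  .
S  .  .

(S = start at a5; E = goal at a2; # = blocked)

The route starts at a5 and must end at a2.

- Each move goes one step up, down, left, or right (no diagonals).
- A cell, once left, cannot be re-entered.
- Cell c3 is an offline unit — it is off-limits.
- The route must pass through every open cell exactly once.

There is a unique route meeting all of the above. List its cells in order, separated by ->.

a5 -> b5 -> c5 -> c4 -> b4 -> a4 -> a3 -> b3 -> b2 -> c2 -> c1 -> b1 -> a1 -> a2

Need to visit all 14 open cells exactly once, starting at a5 and ending at a2.
Cell c5 has only two open neighbours (c4 and b5), so the path must pass straight through it: one of those is the cell it's entered from and the other is where it exits.
Route from a5: right 2 to c5, up 1 to c4, left 2 to a4, up 1 to a3, right 1 to b3, up 1 to b2, right 1 to c2, up 1 to c1, left 2 to a1, down 1 to a2 — 13 moves in all.
Check: all 14 open cells covered.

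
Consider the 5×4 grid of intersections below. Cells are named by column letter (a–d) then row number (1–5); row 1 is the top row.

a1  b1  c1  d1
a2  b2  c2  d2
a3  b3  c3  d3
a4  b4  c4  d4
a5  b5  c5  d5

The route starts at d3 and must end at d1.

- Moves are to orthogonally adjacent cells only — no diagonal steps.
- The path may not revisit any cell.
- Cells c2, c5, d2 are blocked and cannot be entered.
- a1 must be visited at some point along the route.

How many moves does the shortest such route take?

Any route passes through a1 somewhere between d3 and d1. Summing Manhattan distances along the two legs (d3 → a1 → d1) gives a lower bound of 5 + 3 = 8 moves.
A route of 8 moves achieves this: d3 → c3 → b3 → b2 → a2 → a1 → b1 → c1 → d1.
Since 8 matches the lower bound, it is optimal.

8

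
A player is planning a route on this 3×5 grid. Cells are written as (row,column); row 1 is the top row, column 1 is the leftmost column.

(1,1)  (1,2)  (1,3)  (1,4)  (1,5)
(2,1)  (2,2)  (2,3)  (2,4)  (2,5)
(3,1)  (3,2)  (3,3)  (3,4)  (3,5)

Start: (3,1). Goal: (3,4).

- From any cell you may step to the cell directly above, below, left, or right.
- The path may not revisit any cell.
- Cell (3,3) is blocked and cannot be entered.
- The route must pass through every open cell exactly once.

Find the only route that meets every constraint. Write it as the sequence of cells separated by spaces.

(3,1) (3,2) (2,2) (2,1) (1,1) (1,2) (1,3) (2,3) (2,4) (1,4) (1,5) (2,5) (3,5) (3,4)

Need to visit all 14 open cells exactly once, starting at (3,1) and ending at (3,4).
Route from (3,1): right 1 to (3,2), up 1 to (2,2), left 1 to (2,1), up 1 to (1,1), right 2 to (1,3), down 1 to (2,3), right 1 to (2,4), up 1 to (1,4), right 1 to (1,5), down 2 to (3,5), left 1 to (3,4) — 13 moves in all.
Check: all 14 open cells covered.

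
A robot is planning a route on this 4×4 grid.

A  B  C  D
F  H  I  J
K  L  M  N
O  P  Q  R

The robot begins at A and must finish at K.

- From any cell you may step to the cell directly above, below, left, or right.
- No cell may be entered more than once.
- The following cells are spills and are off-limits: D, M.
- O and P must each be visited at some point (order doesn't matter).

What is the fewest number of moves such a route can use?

6

Any route passes through O and P in some order between A and K. Summing Manhattan distances along each leg and taking the cheapest ordering (A → O → P → K) gives a lower bound of 3 + 1 + 2 = 6 moves.
A route of 6 moves achieves this: A → F → H → L → P → O → K.
Since 6 matches the lower bound, it is optimal.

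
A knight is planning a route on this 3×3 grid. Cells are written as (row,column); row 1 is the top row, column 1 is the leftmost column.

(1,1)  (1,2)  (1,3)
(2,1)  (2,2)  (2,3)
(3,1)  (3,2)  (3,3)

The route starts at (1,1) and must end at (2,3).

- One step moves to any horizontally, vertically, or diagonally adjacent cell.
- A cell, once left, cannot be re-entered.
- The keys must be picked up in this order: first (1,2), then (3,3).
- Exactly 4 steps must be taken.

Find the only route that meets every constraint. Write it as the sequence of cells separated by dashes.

The waypoints must appear in the order (1,2), (3,3), with no cell reused.
Route from (1,1): right 1 to (1,2), down 1 to (2,2), down-right 1 to (3,3), up 1 to (2,3) — 4 moves in all.
Check: order respected ((1,2) at step 1, (3,3) at step 3); 4 moves as required.

(1,1) - (1,2) - (2,2) - (3,3) - (2,3)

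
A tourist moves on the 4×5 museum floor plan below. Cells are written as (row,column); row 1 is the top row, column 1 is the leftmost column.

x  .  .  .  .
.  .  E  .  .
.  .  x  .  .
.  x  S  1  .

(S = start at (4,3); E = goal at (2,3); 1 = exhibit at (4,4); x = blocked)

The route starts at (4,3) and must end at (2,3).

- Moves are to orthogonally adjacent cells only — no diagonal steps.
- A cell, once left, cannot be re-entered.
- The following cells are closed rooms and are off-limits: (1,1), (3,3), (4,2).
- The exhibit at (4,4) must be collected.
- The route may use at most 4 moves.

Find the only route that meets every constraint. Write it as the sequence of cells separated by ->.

(4,3) -> (4,4) -> (3,4) -> (2,4) -> (2,3)

The 4-move cap with required stops at (4,4) leaves no slack for detours.
Route from (4,3): right 1 to (4,4), up 2 to (2,4), left 1 to (2,3) — 4 moves in all.
Check: all required cells visited; 4 ≤ 4 moves.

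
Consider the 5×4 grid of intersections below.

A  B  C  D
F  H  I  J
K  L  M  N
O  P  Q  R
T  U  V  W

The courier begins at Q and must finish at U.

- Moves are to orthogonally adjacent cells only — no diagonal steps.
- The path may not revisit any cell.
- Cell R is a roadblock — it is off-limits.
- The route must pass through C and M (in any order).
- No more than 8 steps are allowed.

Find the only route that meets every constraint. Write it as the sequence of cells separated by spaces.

Q M I C B H L P U

Any route must reach C and M and still end at U within 8 moves, so the order of the required stops is forced.
Route from Q: 3× up (reaching C), left to B, 4× down (reaching U) — 8 moves in all.
Check: all required cells visited; 8 ≤ 8 moves.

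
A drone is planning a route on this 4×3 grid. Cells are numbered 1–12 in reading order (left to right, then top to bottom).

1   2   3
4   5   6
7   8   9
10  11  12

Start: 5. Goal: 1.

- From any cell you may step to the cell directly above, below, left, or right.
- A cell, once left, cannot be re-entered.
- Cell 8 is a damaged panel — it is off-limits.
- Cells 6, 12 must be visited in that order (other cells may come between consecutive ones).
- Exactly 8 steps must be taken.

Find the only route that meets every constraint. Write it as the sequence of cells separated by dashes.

The waypoints must appear in the order 6, 12, with no cell reused.
Route from 5: right 1 to 6, down 2 to 12, left 2 to 10, up 3 to 1 — 8 moves in all.
Check: order respected (6 at step 1, 12 at step 3); 8 moves as required.

5 - 6 - 9 - 12 - 11 - 10 - 7 - 4 - 1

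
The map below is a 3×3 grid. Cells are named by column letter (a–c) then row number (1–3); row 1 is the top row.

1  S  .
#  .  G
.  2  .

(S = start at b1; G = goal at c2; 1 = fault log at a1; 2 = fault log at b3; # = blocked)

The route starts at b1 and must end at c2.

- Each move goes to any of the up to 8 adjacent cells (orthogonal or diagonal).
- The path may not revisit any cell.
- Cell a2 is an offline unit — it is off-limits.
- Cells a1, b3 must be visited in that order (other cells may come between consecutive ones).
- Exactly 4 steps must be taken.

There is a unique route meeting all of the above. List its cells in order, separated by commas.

b1, a1, b2, b3, c2

The waypoints must appear in the order a1, b3, with no cell reused.
Route from b1: left 1 to a1, down-right 1 to b2, down 1 to b3, up-right 1 to c2 — 4 moves in all.
Check: order respected (1 at step 1, 2 at step 3); 4 moves as required.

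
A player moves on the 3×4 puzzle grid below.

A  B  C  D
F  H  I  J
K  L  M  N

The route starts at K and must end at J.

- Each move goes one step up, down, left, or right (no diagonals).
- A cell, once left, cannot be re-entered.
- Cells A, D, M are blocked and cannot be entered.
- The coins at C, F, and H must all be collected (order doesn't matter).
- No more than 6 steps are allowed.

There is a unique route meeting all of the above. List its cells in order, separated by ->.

The budget equals the shortest possible length, so every move has to be on a shortest route through the required cells.
Route from K: up 1 to F, right 1 to H, up 1 to B, right 1 to C, down 1 to I, right 1 to J — 6 moves in all.
Check: all required cells visited; 6 ≤ 6 moves.

K -> F -> H -> B -> C -> I -> J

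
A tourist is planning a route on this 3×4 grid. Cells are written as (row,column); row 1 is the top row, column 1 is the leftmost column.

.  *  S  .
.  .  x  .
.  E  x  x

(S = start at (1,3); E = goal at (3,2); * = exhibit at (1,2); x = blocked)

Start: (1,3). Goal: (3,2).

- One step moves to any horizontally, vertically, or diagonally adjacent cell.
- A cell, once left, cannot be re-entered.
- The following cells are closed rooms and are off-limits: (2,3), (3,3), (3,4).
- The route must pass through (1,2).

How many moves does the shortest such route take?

Any route passes through (1,2) somewhere between (1,3) and (3,2). Summing Chebyshev distances along the two legs ((1,3) → (1,2) → (3,2)) gives a lower bound of 1 + 2 = 3 moves.
A route of 3 moves achieves this: (1,3) → (1,2) → (2,1) → (3,2).
Since 3 matches the lower bound, it is optimal.

3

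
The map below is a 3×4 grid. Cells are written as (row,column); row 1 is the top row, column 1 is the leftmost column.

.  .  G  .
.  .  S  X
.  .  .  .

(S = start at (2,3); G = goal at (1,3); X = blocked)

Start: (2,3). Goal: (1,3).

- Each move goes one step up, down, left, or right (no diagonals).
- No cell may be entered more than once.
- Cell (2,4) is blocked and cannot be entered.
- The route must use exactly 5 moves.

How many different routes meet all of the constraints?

2

Need simple routes of exactly 5 moves from (2,3) to (1,3) (Manhattan distance 1, so 2 moves are spent on a detour and 2 undoing it).
Enumerating: (2,3) (3,3) (3,2) (2,2) (1,2) (1,3) | (2,3) (2,2) (2,1) (1,1) (1,2) (1,3).
That gives 2 routes.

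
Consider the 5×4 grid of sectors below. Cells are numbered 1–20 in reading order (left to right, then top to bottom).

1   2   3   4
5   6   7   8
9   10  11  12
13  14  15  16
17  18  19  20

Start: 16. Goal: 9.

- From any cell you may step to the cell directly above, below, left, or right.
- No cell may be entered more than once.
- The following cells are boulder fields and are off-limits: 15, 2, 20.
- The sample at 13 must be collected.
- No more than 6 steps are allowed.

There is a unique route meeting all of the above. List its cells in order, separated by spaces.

16 12 11 10 14 13 9

Any route must reach 13 and still end at 9 within 6 moves, so the order of the required stops is forced.
Route from 16: up 1 to 12, left 2 to 10, down 1 to 14, left 1 to 13, up 1 to 9 — 6 moves in all.
Check: all required cells visited; 6 ≤ 6 moves.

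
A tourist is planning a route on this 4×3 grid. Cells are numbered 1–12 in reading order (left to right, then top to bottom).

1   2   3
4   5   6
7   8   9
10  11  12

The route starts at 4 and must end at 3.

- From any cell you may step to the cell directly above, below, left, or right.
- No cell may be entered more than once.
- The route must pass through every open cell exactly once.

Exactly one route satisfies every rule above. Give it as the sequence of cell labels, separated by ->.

4 -> 1 -> 2 -> 5 -> 8 -> 7 -> 10 -> 11 -> 12 -> 9 -> 6 -> 3

Need to visit all 12 open cells exactly once, starting at 4 and ending at 3.
Cell 1 has only two open neighbours (4 and 2), so the path must pass straight through it: one of those is the cell it's entered from and the other is where it exits.
Route from 4: up to 1, right to 2, 2× down (reaching 8), left to 7, down to 10, 2× right (reaching 12), 3× up (reaching 3) — 11 moves in all.
Check: all 12 open cells covered.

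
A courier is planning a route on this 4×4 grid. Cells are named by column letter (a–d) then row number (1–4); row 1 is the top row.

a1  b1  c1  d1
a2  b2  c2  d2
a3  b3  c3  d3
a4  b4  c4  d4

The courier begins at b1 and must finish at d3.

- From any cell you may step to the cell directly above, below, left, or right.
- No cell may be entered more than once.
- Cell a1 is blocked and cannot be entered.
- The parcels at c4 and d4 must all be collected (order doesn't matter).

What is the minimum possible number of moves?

6

Any route passes through c4 and d4 in some order between b1 and d3. Summing Manhattan distances along each leg and taking the cheapest ordering (b1 → c4 → d4 → d3) gives a lower bound of 4 + 1 + 1 = 6 moves.
A route of 6 moves achieves this: b1 → b2 → b3 → b4 → c4 → d4 → d3.
Since 6 matches the lower bound, it is optimal.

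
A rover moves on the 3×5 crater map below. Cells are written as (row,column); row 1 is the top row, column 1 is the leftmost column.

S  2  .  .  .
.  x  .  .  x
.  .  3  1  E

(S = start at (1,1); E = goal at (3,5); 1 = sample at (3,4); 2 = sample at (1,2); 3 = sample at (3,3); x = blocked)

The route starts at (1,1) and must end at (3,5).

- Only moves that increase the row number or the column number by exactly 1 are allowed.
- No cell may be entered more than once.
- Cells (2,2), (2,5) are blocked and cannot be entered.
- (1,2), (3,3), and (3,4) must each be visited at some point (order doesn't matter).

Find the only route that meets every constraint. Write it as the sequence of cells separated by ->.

(1,1) -> (1,2) -> (1,3) -> (2,3) -> (3,3) -> (3,4) -> (3,5)

Moves only go right or down, so the column and row indices never decrease.
Route from (1,1): 2× right (reaching (1,3)), 2× down (reaching (3,3)), 2× right (reaching (3,5)) — 6 moves in all.
Check: all required cells visited.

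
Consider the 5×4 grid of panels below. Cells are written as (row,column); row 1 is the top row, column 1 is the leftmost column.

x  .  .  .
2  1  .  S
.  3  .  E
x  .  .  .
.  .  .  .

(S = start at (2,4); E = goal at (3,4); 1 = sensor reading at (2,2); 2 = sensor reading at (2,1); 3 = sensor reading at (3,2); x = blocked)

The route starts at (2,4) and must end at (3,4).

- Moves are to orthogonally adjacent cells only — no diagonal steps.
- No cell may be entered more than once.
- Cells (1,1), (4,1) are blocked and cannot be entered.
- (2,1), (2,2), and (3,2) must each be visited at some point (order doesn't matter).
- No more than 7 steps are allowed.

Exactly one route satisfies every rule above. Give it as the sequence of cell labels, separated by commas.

Any route must reach (2,1), (2,2), and (3,2) and still end at (3,4) within 7 moves, so the order of the required stops is forced.
Route from (2,4): left 3 to (2,1), down 1 to (3,1), right 3 to (3,4) — 7 moves in all.
Check: all required cells visited; 7 ≤ 7 moves.

(2,4), (2,3), (2,2), (2,1), (3,1), (3,2), (3,3), (3,4)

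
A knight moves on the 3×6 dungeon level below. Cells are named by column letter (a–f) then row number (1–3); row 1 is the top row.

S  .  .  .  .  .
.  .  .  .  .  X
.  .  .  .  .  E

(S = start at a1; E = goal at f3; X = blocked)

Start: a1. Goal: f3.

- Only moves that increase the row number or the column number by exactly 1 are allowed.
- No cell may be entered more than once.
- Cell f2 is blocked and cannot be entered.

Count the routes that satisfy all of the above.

15

A right/down-only route from a1 to f3 makes exactly 2 down-moves and 5 right-moves in some order.
With no other constraints that would be C(7,2) = 21 routes.
Subtract routes through each blocked cell (inclusion–exclusion for overlaps): − through f2: 6 → 15.
That gives 15 routes.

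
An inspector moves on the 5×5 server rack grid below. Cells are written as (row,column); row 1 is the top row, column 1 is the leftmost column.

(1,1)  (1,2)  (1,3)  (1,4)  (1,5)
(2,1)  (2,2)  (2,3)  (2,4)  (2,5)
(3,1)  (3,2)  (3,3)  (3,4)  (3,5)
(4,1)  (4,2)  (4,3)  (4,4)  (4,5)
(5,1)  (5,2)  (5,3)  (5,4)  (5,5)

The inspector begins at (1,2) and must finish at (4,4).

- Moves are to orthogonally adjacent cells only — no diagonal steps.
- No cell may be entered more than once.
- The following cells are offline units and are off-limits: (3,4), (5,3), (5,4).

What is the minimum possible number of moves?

5

The Manhattan distance from (1,2) to (4,4) is |1−4| + |2−4| = 5, so at least 5 moves are needed.
A route of 5 moves achieves this: (1,2) → (2,2) → (3,2) → (4,2) → (4,3) → (4,4).
Since 5 matches the lower bound, it is optimal.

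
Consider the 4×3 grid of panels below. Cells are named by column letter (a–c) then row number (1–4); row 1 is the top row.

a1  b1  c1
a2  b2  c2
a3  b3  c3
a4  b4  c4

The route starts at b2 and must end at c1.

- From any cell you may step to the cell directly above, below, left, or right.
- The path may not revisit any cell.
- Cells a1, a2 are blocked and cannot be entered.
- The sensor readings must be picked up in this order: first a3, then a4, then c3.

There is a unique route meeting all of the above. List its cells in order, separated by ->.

The waypoints must appear in the order a3, a4, c3, with no cell reused.
Route from b2: down 1 to b3, left 1 to a3, down 1 to a4, right 2 to c4, up 3 to c1 — 8 moves in all.
Check: order respected (a3 at step 2, a4 at step 3, c3 at step 6).

b2 -> b3 -> a3 -> a4 -> b4 -> c4 -> c3 -> c2 -> c1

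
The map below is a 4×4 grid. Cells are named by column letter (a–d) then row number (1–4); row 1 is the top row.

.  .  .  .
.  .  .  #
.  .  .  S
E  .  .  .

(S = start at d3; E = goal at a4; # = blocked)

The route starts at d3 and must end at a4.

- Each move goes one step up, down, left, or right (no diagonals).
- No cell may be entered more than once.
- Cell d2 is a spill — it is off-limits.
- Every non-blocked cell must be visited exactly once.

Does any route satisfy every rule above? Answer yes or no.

Cell d1 has only one open neighbour but is neither the start nor the goal, so a Hamiltonian route would have to both enter and leave it through the same neighbour — impossible without revisiting.

no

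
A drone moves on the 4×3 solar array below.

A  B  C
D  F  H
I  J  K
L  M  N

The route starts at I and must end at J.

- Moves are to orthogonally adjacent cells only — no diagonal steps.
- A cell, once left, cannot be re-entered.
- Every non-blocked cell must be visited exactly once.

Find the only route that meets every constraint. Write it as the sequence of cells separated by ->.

I -> L -> M -> N -> K -> H -> C -> B -> A -> D -> F -> J

Need to visit all 12 open cells exactly once, starting at I and ending at J.
Cell C has only two open neighbours (H and B), so the path must pass straight through it: one of those is the cell it's entered from and the other is where it exits.
Route from I: down 1 to L, right 2 to N, up 3 to C, left 2 to A, down 1 to D, right 1 to F, down 1 to J — 11 moves in all.
Check: all 12 open cells covered.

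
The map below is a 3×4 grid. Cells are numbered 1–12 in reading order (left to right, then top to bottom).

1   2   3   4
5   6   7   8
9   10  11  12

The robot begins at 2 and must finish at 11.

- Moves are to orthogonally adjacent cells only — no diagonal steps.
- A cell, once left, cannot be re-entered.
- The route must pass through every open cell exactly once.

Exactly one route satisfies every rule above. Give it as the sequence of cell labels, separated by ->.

Need to visit all 12 open cells exactly once, starting at 2 and ending at 11.
Cell 4 has only two open neighbours (8 and 3), so the path must pass straight through it: one of those is the cell it's entered from and the other is where it exits.
Route from 2: left to 1, 2× down (reaching 9), right to 10, up to 6, right to 7, up to 3, right to 4, 2× down (reaching 12), left to 11 — 11 moves in all.
Check: all 12 open cells covered.

2 -> 1 -> 5 -> 9 -> 10 -> 6 -> 7 -> 3 -> 4 -> 8 -> 12 -> 11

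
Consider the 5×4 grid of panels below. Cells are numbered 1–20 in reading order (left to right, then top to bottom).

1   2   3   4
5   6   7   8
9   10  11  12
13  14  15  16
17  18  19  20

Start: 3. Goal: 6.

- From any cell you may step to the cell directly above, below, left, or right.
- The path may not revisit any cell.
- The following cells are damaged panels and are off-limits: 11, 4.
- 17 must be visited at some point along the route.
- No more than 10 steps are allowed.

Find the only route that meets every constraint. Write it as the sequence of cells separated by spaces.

Any route must reach 17 and still end at 6 within 10 moves, so the order of the required stops is forced.
Route from 3: left 2 to 1, down 4 to 17, right 1 to 18, up 3 to 6 — 10 moves in all.
Check: all required cells visited; 10 ≤ 10 moves.

3 2 1 5 9 13 17 18 14 10 6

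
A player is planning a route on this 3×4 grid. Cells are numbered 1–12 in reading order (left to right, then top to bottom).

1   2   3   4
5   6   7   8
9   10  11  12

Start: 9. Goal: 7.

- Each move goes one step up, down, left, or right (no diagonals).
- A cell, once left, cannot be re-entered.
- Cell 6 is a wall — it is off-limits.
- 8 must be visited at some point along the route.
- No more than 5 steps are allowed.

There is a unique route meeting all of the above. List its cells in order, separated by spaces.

The budget equals the shortest possible length, so every move has to be on a shortest route through the required cells.
Route from 9: 3× right (reaching 12), up to 8, left to 7 — 5 moves in all.
Check: all required cells visited; 5 ≤ 5 moves.

9 10 11 12 8 7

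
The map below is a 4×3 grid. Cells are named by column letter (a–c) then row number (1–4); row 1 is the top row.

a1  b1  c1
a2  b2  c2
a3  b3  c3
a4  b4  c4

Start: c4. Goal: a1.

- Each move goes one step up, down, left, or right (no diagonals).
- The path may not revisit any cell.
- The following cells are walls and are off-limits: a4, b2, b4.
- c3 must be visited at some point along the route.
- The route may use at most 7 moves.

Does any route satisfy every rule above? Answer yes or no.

yes

One route that works: c4 → c3 → c2 → c1 → b1 → a1.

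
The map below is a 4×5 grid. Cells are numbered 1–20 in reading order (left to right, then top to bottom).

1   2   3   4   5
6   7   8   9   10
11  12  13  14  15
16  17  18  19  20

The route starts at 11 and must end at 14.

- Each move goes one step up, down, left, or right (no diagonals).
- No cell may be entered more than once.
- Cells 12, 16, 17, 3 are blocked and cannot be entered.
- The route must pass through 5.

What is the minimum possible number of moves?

Any route passes through 5 somewhere between 11 and 14. Summing Manhattan distances along the two legs (11 → 5 → 14) gives a lower bound of 6 + 3 = 9 moves.
A route of 9 moves achieves this: 11 → 6 → 7 → 8 → 9 → 4 → 5 → 10 → 15 → 14.
Since 9 matches the lower bound, it is optimal.

9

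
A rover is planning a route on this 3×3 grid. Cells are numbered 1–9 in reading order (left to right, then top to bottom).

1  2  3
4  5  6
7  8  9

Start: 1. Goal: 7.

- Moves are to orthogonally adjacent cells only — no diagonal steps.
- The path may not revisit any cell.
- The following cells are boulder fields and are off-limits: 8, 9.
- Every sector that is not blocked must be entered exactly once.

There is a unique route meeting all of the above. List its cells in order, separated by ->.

Need to visit all 7 open cells exactly once, starting at 1 and ending at 7.
Cell 6 has only two open neighbours (3 and 5), so the path must pass straight through it: one of those is the cell it's entered from and the other is where it exits.
Route from 1: 2× right (reaching 3), down to 6, 2× left (reaching 4), down to 7 — 6 moves in all.
Check: all 7 open cells covered.

1 -> 2 -> 3 -> 6 -> 5 -> 4 -> 7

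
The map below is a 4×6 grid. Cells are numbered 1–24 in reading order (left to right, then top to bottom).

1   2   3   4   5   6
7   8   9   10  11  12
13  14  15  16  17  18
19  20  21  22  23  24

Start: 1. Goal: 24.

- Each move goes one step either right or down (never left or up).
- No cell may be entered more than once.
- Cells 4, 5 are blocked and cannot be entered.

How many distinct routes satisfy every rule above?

46

A right/down-only route from 1 to 24 makes exactly 3 down-moves and 5 right-moves in some order.
With no other constraints that would be C(8,3) = 56 routes.
Subtract routes through each blocked cell (inclusion–exclusion for overlaps): − through 4: 10 − through 5: 4 + through 4&5: 4 → 46.
That gives 46 routes.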